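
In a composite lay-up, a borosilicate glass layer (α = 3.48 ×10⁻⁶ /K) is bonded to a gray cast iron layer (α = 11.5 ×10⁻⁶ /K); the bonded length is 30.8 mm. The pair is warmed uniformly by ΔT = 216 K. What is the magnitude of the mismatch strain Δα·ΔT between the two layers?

1.73×10⁻³

Δα = |3.48 − 11.5|×10⁻⁶/K = 8.02×10⁻⁶/K.
Mismatch strain = Δα·ΔT = 8.02×10⁻⁶ × 216.0 = 1.73×10⁻³.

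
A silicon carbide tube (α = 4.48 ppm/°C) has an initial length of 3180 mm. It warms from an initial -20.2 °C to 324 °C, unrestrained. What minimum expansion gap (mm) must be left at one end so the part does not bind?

ΔT = 324 − (-20.2) = 344.2 K.
ΔL = α·L₀·ΔT = 4.48×10⁻⁶ × 3180 mm × 344.2 K = 4.90 mm.

4.90 mm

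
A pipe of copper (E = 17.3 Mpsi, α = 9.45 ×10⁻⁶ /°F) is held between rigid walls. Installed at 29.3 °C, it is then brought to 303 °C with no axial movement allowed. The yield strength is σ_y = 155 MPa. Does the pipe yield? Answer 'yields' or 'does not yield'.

E = 17.3 Mpsi = 119.3 GPa.
α = 9.45×10⁻⁶/°F × 9/5 = 17.0×10⁻⁶/K.
ΔT = 273.7 K. Constrained thermal stress σ = E·α·ΔT = 119.3×10³ MPa × 17.0×10⁻⁶ × 273.7 = 555 MPa (compressive).
Compare to σ_y = 155 MPa: σ ≥ σ_y, so it yields.

yields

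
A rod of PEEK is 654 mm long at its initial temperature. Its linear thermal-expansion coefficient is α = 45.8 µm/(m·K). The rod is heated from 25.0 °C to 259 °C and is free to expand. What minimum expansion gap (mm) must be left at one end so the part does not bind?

ΔT = 259 − 25.0 = 234.0 K.
ΔL = α·L₀·ΔT = 45.8×10⁻⁶ × 654 mm × 234.0 K = 7.01 mm.

7.01 mm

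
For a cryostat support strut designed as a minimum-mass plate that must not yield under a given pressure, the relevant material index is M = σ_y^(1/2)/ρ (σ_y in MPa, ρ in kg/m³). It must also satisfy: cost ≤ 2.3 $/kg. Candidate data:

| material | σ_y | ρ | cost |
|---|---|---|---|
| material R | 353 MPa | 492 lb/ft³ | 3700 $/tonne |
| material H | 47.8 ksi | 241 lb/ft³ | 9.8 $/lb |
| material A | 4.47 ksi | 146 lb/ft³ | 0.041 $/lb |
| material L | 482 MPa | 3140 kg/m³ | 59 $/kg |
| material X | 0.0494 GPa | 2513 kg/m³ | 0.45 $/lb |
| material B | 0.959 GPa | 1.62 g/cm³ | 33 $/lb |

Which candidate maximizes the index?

material X

Screen on constraints: cost ≤ 2.3 $/kg. Survivors: material A, material X.
After converting to SI:
  material A: σ_y = 30.82 MPa, ρ = 2339 kg/m³
  material X: σ_y = 49.40 MPa, ρ = 2513 kg/m³
  material X: M = 2.80×10⁻³
  material A: M = 2.37×10⁻³
Highest index: material X.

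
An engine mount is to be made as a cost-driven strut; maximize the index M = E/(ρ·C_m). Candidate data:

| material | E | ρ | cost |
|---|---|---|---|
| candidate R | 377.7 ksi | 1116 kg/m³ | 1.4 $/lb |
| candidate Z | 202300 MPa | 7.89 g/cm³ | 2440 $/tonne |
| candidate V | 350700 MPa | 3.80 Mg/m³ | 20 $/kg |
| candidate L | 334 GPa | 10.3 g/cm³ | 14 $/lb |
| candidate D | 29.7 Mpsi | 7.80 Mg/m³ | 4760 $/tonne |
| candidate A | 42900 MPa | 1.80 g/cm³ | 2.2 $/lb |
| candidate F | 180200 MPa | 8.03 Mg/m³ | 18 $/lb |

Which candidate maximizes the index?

candidate Z

In SI units:
  candidate R: E = 2.604 GPa, ρ = 1116 kg/m³, cost = 3.086 $/kg
  candidate Z: E = 202.3 GPa, ρ = 7890 kg/m³, cost = 2.440 $/kg
  candidate V: E = 350.7 GPa, ρ = 3800 kg/m³, cost = 20.00 $/kg
  candidate L: E = 334.0 GPa, ρ = 10300 kg/m³, cost = 30.86 $/kg
  candidate D: E = 204.8 GPa, ρ = 7800 kg/m³, cost = 4.760 $/kg
  candidate A: E = 42.90 GPa, ρ = 1800 kg/m³, cost = 4.850 $/kg
  candidate F: E = 180.2 GPa, ρ = 8030 kg/m³, cost = 39.68 $/kg
  candidate Z: M = 10.5 MN·m per $
  candidate D: M = 5.52 MN·m per $
  candidate A: M = 4.91 MN·m per $
  candidate V: M = 4.61 MN·m per $
  candidate L: M = 1.05 MN·m per $
  candidate R: M = 0.756 MN·m per $
  candidate F: M = 0.566 MN·m per $
Candidate Z has the largest M.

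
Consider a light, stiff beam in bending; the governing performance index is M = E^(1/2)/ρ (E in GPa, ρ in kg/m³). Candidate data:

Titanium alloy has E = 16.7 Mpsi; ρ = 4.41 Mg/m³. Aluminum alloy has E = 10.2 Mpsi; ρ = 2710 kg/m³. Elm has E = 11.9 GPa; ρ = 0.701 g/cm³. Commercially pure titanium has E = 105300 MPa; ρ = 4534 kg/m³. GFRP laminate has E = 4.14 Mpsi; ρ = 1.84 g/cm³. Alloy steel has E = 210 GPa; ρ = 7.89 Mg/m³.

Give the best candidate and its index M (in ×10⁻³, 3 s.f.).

Normalizing units and computing the index:
  titanium alloy: E = 115.1 GPa, ρ = 4410 kg/m³
  aluminum alloy: E = 70.33 GPa, ρ = 2710 kg/m³
  elm: E = 11.90 GPa, ρ = 701.0 kg/m³
  commercially pure titanium: E = 105.3 GPa, ρ = 4534 kg/m³
  GFRP laminate: E = 28.54 GPa, ρ = 1840 kg/m³
  alloy steel: E = 210.0 GPa, ρ = 7890 kg/m³
  elm: M = 4.92×10⁻³
  aluminum alloy: M = 3.09×10⁻³
  GFRP laminate: M = 2.90×10⁻³
  titanium alloy: M = 2.43×10⁻³
  commercially pure titanium: M = 2.26×10⁻³
  alloy steel: M = 1.84×10⁻³
Elm ranks first.

elm, M = 4.92×10⁻³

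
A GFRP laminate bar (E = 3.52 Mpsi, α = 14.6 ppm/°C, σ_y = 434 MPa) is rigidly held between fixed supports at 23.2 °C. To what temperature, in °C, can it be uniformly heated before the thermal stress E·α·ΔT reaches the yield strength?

E = 3.52 Mpsi = 24.27 GPa.
E·α·ΔT = 434.0 MPa ⇒ ΔT = 434.0 / (24.27×10³ × 14.6×10⁻⁶) = 1225 K.
T = 23.2 + 1225 = 1248 °C.

1250 °C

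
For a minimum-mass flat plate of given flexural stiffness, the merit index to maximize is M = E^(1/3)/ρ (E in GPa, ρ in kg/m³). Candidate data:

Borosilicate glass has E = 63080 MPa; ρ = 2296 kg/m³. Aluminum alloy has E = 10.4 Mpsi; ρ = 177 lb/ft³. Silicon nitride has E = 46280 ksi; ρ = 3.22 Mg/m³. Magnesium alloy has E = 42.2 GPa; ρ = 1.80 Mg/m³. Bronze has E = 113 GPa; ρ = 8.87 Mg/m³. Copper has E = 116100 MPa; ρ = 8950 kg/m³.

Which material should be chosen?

silicon nitride

Convert each candidate to consistent units, then evaluate M:
  borosilicate glass: E = 63.08 GPa, ρ = 2296 kg/m³
  aluminum alloy: E = 71.71 GPa, ρ = 2835 kg/m³
  silicon nitride: E = 319.1 GPa, ρ = 3220 kg/m³
  magnesium alloy: E = 42.20 GPa, ρ = 1800 kg/m³
  bronze: E = 113.0 GPa, ρ = 8870 kg/m³
  copper: E = 116.1 GPa, ρ = 8950 kg/m³
  silicon nitride: M = 2.12×10⁻³
  magnesium alloy: M = 1.93×10⁻³
  borosilicate glass: M = 1.73×10⁻³
  aluminum alloy: M = 1.47×10⁻³
  copper: M = 0.545×10⁻³
  bronze: M = 0.545×10⁻³
Silicon nitride has the largest M.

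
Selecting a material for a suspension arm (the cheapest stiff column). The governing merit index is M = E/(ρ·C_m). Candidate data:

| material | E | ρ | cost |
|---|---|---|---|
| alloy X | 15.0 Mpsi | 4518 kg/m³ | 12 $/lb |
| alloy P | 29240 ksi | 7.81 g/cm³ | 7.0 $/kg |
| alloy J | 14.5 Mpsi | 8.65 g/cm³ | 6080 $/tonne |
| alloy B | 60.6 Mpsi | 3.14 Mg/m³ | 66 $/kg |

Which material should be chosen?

Convert each candidate to consistent units, then evaluate M:
  alloy X: E = 103.4 GPa, ρ = 4518 kg/m³, cost = 26.46 $/kg
  alloy P: E = 201.6 GPa, ρ = 7810 kg/m³, cost = 7.000 $/kg
  alloy J: E = 99.97 GPa, ρ = 8650 kg/m³, cost = 6.080 $/kg
  alloy B: E = 417.8 GPa, ρ = 3140 kg/m³, cost = 66.00 $/kg
  alloy P: M = 3.69 MN·m per $
  alloy B: M = 2.02 MN·m per $
  alloy J: M = 1.90 MN·m per $
  alloy X: M = 0.865 MN·m per $
Alloy P has the largest M.

alloy P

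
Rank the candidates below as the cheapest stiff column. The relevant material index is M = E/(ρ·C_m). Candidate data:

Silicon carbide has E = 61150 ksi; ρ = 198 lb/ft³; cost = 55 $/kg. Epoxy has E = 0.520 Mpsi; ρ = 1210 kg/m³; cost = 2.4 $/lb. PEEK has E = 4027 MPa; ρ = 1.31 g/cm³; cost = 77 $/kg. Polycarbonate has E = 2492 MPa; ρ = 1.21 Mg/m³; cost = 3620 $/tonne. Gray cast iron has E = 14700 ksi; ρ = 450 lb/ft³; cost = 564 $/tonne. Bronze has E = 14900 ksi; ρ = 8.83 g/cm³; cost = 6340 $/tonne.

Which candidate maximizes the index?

Putting every candidate on a common basis:
  silicon carbide: E = 421.6 GPa, ρ = 3172 kg/m³, cost = 55.00 $/kg
  epoxy: E = 3.585 GPa, ρ = 1210 kg/m³, cost = 5.291 $/kg
  PEEK: E = 4.027 GPa, ρ = 1310 kg/m³, cost = 77.00 $/kg
  polycarbonate: E = 2.492 GPa, ρ = 1210 kg/m³, cost = 3.620 $/kg
  gray cast iron: E = 101.4 GPa, ρ = 7208 kg/m³, cost = 0.5640 $/kg
  bronze: E = 102.7 GPa, ρ = 8830 kg/m³, cost = 6.340 $/kg
  gray cast iron: M = 24.9 MN·m per $
  silicon carbide: M = 2.42 MN·m per $
  bronze: M = 1.84 MN·m per $
  polycarbonate: M = 0.569 MN·m per $
  epoxy: M = 0.560 MN·m per $
  PEEK: M = 0.0399 MN·m per $
The maximum is for gray cast iron.

gray cast iron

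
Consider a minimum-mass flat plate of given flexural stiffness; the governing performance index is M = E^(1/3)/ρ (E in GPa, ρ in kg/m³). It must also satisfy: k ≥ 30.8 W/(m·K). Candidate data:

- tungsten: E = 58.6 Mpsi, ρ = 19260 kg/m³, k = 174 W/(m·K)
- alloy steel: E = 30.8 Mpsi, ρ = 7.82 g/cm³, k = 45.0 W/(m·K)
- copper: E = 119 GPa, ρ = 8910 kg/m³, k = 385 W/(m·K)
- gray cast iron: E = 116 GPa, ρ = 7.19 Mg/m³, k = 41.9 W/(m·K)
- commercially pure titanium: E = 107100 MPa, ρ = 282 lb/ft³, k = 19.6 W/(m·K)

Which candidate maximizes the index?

Screen on constraints: k ≥ 30.8 W/(m·K). Survivors: tungsten, alloy steel, copper, gray cast iron.
After converting to SI:
  tungsten: E = 404.0 GPa, ρ = 19260 kg/m³
  alloy steel: E = 212.4 GPa, ρ = 7820 kg/m³
  copper: E = 119.0 GPa, ρ = 8910 kg/m³
  gray cast iron: E = 116.0 GPa, ρ = 7190 kg/m³
  alloy steel: M = 0.763×10⁻³
  gray cast iron: M = 0.678×10⁻³
  copper: M = 0.552×10⁻³
  tungsten: M = 0.384×10⁻³
Alloy steel has the largest M.

alloy steel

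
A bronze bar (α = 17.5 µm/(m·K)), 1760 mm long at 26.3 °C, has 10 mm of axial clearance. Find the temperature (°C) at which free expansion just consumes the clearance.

351 °C

α·L₀·ΔT = 10.0 mm ⇒ ΔT = 10.0 / (17.5×10⁻⁶ × 1760.0) = 324.7 K.
T = 26.3 + 324.7 = 351.0 °C.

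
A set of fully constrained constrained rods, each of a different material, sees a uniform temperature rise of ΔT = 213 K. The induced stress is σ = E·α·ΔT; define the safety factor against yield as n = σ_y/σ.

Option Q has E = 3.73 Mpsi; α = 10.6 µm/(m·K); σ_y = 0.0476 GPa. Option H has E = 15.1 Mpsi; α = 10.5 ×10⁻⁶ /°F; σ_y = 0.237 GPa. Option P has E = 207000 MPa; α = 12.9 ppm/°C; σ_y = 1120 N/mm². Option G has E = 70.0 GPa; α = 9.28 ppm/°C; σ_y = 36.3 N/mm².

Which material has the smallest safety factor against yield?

Per material, after unit conversion:
  option Q: E = 25.72, α = 10.6, σ_y = 47.60 → σ = 58.1 MPa, n = 0.820
  option H: E = 104.1, α = 18.9, σ_y = 237.0 → σ = 419 MPa, n = 0.565
  option P: E = 207.0, α = 12.9, σ_y = 1120 → σ = 569 MPa, n = 1.97
  option G: E = 70.00, α = 9.28, σ_y = 36.30 → σ = 138 MPa, n = 0.262
The minimum is option G at n = 0.262.

option G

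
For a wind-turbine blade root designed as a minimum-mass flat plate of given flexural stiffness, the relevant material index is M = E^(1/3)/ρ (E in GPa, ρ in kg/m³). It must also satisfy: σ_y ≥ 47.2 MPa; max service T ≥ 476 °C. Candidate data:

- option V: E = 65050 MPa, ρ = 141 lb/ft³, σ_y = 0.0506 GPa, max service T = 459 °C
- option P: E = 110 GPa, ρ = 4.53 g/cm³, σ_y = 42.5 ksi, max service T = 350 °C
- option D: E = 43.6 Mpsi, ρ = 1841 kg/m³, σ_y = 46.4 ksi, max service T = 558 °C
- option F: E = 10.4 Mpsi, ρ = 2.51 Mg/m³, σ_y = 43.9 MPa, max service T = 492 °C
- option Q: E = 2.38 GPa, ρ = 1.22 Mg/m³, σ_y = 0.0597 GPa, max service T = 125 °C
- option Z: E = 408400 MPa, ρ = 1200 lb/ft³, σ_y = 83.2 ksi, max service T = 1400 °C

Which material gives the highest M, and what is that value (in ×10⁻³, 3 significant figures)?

option D, M = 3.64×10⁻³

Screen on constraints: σ_y ≥ 47.2 MPa; max service T ≥ 476 °C. Survivors: option D, option Z.
Putting every candidate on a common basis:
  option D: E = 300.6 GPa, ρ = 1841 kg/m³
  option Z: E = 408.4 GPa, ρ = 19220 kg/m³
  option D: M = 3.64×10⁻³
  option Z: M = 0.386×10⁻³
The maximum is for option D.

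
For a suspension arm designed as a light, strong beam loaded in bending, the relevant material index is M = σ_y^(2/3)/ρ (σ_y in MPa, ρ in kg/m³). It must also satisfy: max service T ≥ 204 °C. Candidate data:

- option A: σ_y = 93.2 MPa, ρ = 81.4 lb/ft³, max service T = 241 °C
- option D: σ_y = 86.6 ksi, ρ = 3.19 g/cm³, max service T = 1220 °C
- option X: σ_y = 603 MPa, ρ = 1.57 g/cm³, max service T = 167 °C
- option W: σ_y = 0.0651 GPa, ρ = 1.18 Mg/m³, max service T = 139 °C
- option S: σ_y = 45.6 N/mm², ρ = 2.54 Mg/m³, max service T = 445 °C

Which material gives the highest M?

option D

Screen on constraints: max service T ≥ 204 °C. Survivors: option A, option D, option S.
Convert each candidate to consistent units, then evaluate M:
  option A: σ_y = 93.20 MPa, ρ = 1304 kg/m³
  option D: σ_y = 597.1 MPa, ρ = 3190 kg/m³
  option S: σ_y = 45.60 MPa, ρ = 2540 kg/m³
  option D: M = 22.2×10⁻³
  option A: M = 15.8×10⁻³
  option S: M = 5.03×10⁻³
Option D has the largest M.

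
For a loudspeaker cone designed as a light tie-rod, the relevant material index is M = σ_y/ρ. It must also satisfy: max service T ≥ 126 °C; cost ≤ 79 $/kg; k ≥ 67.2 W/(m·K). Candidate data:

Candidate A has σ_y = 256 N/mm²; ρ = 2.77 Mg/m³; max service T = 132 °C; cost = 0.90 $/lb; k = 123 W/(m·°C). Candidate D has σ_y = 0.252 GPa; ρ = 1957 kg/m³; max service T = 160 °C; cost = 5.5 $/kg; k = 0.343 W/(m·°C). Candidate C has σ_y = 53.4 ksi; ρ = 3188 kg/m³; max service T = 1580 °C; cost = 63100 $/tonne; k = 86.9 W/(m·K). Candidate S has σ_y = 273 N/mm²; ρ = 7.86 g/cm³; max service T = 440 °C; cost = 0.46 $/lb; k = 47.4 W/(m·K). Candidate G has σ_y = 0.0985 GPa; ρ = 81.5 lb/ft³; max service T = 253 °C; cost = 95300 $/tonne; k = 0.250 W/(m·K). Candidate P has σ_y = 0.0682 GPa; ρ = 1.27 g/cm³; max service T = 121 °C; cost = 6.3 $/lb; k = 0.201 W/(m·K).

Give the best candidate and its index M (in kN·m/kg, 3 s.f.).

candidate C, M = 115 kN·m/kg

Screen on constraints: max service T ≥ 126 °C; cost ≤ 79 $/kg; k ≥ 67.2 W/(m·K). Survivors: candidate A, candidate C.
Normalizing units and computing the index:
  candidate A: σ_y = 256.0 MPa, ρ = 2770 kg/m³
  candidate C: σ_y = 368.2 MPa, ρ = 3188 kg/m³
  candidate C: M = 115 kN·m/kg
  candidate A: M = 92.4 kN·m/kg
Candidate C ranks first.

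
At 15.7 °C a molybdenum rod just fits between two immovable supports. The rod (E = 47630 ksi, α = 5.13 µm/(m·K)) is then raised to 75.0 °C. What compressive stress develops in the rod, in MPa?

E = 47630 ksi = 328.4 GPa.
ΔT = 59.30 K. Constrained thermal stress σ = E·α·ΔT = 328.4×10³ MPa × 5.13×10⁻⁶ × 59.30 = 99.9 MPa (compressive).

99.9 MPa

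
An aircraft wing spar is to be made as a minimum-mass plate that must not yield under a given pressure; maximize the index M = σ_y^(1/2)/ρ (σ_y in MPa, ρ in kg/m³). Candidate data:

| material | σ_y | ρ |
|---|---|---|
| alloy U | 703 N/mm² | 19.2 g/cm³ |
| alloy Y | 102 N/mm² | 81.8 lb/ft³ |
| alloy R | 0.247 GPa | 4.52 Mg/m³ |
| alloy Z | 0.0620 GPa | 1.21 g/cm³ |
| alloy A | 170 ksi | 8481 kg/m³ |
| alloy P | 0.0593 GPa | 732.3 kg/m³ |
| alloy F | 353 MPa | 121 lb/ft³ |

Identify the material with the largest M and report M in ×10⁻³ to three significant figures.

alloy P, M = 10.5×10⁻³

In SI units:
  alloy U: σ_y = 703.0 MPa, ρ = 19200 kg/m³
  alloy Y: σ_y = 102.0 MPa, ρ = 1310 kg/m³
  alloy R: σ_y = 247.0 MPa, ρ = 4520 kg/m³
  alloy Z: σ_y = 62.00 MPa, ρ = 1210 kg/m³
  alloy A: σ_y = 1172 MPa, ρ = 8481 kg/m³
  alloy P: σ_y = 59.30 MPa, ρ = 732.3 kg/m³
  alloy F: σ_y = 353.0 MPa, ρ = 1938 kg/m³
  alloy P: M = 10.5×10⁻³
  alloy F: M = 9.69×10⁻³
  alloy Y: M = 7.71×10⁻³
  alloy Z: M = 6.51×10⁻³
  alloy A: M = 4.04×10⁻³
  alloy R: M = 3.48×10⁻³
  alloy U: M = 1.38×10⁻³
The maximum is for alloy P.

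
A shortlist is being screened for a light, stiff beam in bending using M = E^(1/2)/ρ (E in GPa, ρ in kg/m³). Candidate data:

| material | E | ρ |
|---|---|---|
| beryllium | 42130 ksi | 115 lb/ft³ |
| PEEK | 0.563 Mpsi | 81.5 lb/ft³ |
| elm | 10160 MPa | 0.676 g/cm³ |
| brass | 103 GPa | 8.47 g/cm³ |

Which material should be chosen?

beryllium

Normalizing units and computing the index:
  beryllium: E = 290.5 GPa, ρ = 1842 kg/m³
  PEEK: E = 3.882 GPa, ρ = 1306 kg/m³
  elm: E = 10.16 GPa, ρ = 676.0 kg/m³
  brass: E = 103.0 GPa, ρ = 8470 kg/m³
  beryllium: M = 9.25×10⁻³
  elm: M = 4.72×10⁻³
  PEEK: M = 1.51×10⁻³
  brass: M = 1.20×10⁻³
The maximum is for beryllium.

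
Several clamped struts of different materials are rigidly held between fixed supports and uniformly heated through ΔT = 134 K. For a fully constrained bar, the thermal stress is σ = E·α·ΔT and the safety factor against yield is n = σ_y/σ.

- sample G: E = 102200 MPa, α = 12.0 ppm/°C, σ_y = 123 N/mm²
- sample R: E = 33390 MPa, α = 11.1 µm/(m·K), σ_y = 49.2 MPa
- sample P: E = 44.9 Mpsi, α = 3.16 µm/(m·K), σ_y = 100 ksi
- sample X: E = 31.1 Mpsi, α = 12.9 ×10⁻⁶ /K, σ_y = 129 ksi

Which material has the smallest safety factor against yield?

sample G

In consistent units (E in GPa, α in ×10⁻⁶/K, σ_y in MPa):
  sample G: E = 102.2, α = 12.0, σ_y = 123.0 → σ = 164 MPa, n = 0.748
  sample R: E = 33.39, α = 11.1, σ_y = 49.20 → σ = 49.7 MPa, n = 0.991
  sample P: E = 309.6, α = 3.16, σ_y = 689.5 → σ = 131 MPa, n = 5.26
  sample X: E = 214.4, α = 12.9, σ_y = 889.4 → σ = 371 MPa, n = 2.40
Sample G has the lowest safety factor, n = 0.748.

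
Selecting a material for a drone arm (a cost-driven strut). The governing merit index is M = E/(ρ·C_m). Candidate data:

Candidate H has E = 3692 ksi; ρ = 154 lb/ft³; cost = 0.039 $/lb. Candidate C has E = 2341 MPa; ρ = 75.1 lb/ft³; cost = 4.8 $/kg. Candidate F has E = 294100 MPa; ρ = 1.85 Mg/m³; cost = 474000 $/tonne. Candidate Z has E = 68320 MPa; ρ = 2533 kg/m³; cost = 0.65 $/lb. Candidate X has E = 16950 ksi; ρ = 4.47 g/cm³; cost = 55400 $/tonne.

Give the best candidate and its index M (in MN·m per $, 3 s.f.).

candidate H, M = 120 MN·m per $

In SI units:
  candidate H: E = 25.46 GPa, ρ = 2467 kg/m³, cost = 0.08598 $/kg
  candidate C: E = 2.341 GPa, ρ = 1203 kg/m³, cost = 4.800 $/kg
  candidate F: E = 294.1 GPa, ρ = 1850 kg/m³, cost = 474.0 $/kg
  candidate Z: E = 68.32 GPa, ρ = 2533 kg/m³, cost = 1.433 $/kg
  candidate X: E = 116.9 GPa, ρ = 4470 kg/m³, cost = 55.40 $/kg
  candidate H: M = 120 MN·m per $
  candidate Z: M = 18.8 MN·m per $
  candidate X: M = 0.472 MN·m per $
  candidate C: M = 0.405 MN·m per $
  candidate F: M = 0.335 MN·m per $
Candidate H ranks first.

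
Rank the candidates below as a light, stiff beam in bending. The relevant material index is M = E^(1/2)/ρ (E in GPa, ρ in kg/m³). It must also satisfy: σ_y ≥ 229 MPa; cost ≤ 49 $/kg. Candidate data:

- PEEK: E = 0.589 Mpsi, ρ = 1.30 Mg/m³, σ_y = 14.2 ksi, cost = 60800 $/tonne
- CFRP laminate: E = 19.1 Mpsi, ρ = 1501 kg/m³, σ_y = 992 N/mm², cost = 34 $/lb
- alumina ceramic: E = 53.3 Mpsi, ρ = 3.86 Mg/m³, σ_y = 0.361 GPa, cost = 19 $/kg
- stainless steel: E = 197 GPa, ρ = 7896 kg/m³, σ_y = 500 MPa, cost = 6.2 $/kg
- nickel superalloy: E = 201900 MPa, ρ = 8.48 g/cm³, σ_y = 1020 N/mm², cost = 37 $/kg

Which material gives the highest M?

alumina ceramic

Screen on constraints: σ_y ≥ 229 MPa; cost ≤ 49 $/kg. Survivors: alumina ceramic, stainless steel, nickel superalloy.
After converting to SI:
  alumina ceramic: E = 367.5 GPa, ρ = 3860 kg/m³
  stainless steel: E = 197.0 GPa, ρ = 7896 kg/m³
  nickel superalloy: E = 201.9 GPa, ρ = 8480 kg/m³
  alumina ceramic: M = 4.97×10⁻³
  stainless steel: M = 1.78×10⁻³
  nickel superalloy: M = 1.68×10⁻³
Highest index: alumina ceramic.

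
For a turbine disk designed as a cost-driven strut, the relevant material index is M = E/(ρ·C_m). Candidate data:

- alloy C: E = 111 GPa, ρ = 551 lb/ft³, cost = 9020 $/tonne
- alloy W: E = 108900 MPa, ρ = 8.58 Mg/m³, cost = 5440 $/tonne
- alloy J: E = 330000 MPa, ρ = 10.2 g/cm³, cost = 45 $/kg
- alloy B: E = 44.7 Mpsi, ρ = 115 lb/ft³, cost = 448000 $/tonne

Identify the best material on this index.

alloy W

In SI units:
  alloy C: E = 111.0 GPa, ρ = 8826 kg/m³, cost = 9.020 $/kg
  alloy W: E = 108.9 GPa, ρ = 8580 kg/m³, cost = 5.440 $/kg
  alloy J: E = 330.0 GPa, ρ = 10200 kg/m³, cost = 45.00 $/kg
  alloy B: E = 308.2 GPa, ρ = 1842 kg/m³, cost = 448.0 $/kg
  alloy W: M = 2.33 MN·m per $
  alloy C: M = 1.39 MN·m per $
  alloy J: M = 0.719 MN·m per $
  alloy B: M = 0.373 MN·m per $
Alloy W ranks first.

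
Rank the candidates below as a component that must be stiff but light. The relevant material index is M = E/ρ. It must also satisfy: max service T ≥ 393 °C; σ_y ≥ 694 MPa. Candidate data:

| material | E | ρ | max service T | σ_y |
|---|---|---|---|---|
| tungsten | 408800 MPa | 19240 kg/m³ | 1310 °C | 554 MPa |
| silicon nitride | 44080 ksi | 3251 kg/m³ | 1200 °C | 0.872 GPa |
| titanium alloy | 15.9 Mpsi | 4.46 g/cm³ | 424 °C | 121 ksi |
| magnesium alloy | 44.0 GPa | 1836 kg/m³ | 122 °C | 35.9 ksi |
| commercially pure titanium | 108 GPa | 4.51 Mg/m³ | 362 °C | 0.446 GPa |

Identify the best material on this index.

Screen on constraints: max service T ≥ 393 °C; σ_y ≥ 694 MPa. Survivors: silicon nitride, titanium alloy.
Convert each candidate to consistent units, then evaluate M:
  silicon nitride: E = 303.9 GPa, ρ = 3251 kg/m³
  titanium alloy: E = 109.6 GPa, ρ = 4460 kg/m³
  silicon nitride: M = 93.5 MN·m/kg
  titanium alloy: M = 24.6 MN·m/kg
Silicon nitride has the largest M.

silicon nitride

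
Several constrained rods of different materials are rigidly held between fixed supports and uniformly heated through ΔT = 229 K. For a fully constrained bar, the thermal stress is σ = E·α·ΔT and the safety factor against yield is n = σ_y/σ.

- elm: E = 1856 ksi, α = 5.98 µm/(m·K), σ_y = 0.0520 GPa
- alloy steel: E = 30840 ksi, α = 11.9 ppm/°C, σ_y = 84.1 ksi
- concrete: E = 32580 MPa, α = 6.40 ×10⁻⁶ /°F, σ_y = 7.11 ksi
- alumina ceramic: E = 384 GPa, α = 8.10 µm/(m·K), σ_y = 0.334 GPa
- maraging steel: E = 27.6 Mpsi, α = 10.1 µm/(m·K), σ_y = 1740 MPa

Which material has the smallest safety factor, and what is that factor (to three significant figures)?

alumina ceramic, n = 0.469

In consistent units (E in GPa, α in ×10⁻⁶/K, σ_y in MPa):
  elm: E = 12.80, α = 5.98, σ_y = 52.00 → σ = 17.5 MPa, n = 2.97
  alloy steel: E = 212.6, α = 11.9, σ_y = 579.8 → σ = 579 MPa, n = 1.00
  concrete: E = 32.58, α = 11.5, σ_y = 49.02 → σ = 85.9 MPa, n = 0.570
  alumina ceramic: E = 384.0, α = 8.10, σ_y = 334.0 → σ = 712 MPa, n = 0.469
  maraging steel: E = 190.3, α = 10.1, σ_y = 1740 → σ = 440 MPa, n = 3.95
Smallest n: alumina ceramic with n = 0.469.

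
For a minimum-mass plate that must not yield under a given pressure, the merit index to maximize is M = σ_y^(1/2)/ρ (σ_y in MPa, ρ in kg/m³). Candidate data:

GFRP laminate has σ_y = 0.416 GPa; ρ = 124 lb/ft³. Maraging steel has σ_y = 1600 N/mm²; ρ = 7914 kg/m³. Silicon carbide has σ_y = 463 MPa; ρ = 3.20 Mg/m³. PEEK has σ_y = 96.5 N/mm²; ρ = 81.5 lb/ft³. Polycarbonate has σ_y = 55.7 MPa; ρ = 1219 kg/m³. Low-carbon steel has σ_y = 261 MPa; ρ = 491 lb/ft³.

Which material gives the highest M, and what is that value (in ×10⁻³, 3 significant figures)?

GFRP laminate, M = 10.3×10⁻³

After converting to SI:
  GFRP laminate: σ_y = 416.0 MPa, ρ = 1986 kg/m³
  maraging steel: σ_y = 1600 MPa, ρ = 7914 kg/m³
  silicon carbide: σ_y = 463.0 MPa, ρ = 3200 kg/m³
  PEEK: σ_y = 96.50 MPa, ρ = 1306 kg/m³
  polycarbonate: σ_y = 55.70 MPa, ρ = 1219 kg/m³
  low-carbon steel: σ_y = 261.0 MPa, ρ = 7865 kg/m³
  GFRP laminate: M = 10.3×10⁻³
  PEEK: M = 7.52×10⁻³
  silicon carbide: M = 6.72×10⁻³
  polycarbonate: M = 6.12×10⁻³
  maraging steel: M = 5.05×10⁻³
  low-carbon steel: M = 2.05×10⁻³
GFRP laminate ranks first.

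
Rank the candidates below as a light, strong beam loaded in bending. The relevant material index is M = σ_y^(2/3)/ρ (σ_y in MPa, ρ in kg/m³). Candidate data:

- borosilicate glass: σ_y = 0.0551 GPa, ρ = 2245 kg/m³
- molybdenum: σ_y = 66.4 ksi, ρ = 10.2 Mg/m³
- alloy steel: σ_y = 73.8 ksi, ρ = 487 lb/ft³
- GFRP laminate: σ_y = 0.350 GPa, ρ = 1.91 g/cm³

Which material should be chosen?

Putting every candidate on a common basis:
  borosilicate glass: σ_y = 55.10 MPa, ρ = 2245 kg/m³
  molybdenum: σ_y = 457.8 MPa, ρ = 10200 kg/m³
  alloy steel: σ_y = 508.8 MPa, ρ = 7801 kg/m³
  GFRP laminate: σ_y = 350.0 MPa, ρ = 1910 kg/m³
  GFRP laminate: M = 26.0×10⁻³
  alloy steel: M = 8.17×10⁻³
  borosilicate glass: M = 6.45×10⁻³
  molybdenum: M = 5.82×10⁻³
Highest index: GFRP laminate.

GFRP laminate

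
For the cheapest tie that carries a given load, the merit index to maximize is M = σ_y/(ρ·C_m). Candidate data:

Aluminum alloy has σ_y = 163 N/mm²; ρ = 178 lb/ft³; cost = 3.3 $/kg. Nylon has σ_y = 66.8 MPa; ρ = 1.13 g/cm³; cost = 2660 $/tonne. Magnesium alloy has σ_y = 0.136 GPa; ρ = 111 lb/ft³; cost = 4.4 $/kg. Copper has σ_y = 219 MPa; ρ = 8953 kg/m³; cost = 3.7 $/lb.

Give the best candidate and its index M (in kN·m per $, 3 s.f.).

nylon, M = 22.2 kN·m per $

Convert each candidate to consistent units, then evaluate M:
  aluminum alloy: σ_y = 163.0 MPa, ρ = 2851 kg/m³, cost = 3.300 $/kg
  nylon: σ_y = 66.80 MPa, ρ = 1130 kg/m³, cost = 2.660 $/kg
  magnesium alloy: σ_y = 136.0 MPa, ρ = 1778 kg/m³, cost = 4.400 $/kg
  copper: σ_y = 219.0 MPa, ρ = 8953 kg/m³, cost = 8.157 $/kg
  nylon: M = 22.2 kN·m per $
  magnesium alloy: M = 17.4 kN·m per $
  aluminum alloy: M = 17.3 kN·m per $
  copper: M = 3.00 kN·m per $
Highest index: nylon.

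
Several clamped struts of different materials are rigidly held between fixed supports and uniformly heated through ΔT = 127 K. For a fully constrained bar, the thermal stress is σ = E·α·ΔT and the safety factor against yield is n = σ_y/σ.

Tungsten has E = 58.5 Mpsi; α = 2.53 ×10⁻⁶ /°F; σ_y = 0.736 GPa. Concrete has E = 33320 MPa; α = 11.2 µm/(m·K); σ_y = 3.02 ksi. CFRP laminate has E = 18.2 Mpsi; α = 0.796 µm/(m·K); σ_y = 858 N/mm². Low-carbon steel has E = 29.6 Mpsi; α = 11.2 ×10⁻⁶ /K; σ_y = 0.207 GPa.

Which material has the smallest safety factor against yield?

Converting E to GPa, α to ×10⁻⁶/K, σ_y to MPa, then σ and n for each:
  tungsten: E = 403.3, α = 4.55, σ_y = 736.0 → σ = 233 MPa, n = 3.16
  concrete: E = 33.32, α = 11.2, σ_y = 20.82 → σ = 47.4 MPa, n = 0.439
  CFRP laminate: E = 125.5, α = 0.796, σ_y = 858.0 → σ = 12.7 MPa, n = 67.6
  low-carbon steel: E = 204.1, α = 11.2, σ_y = 207.0 → σ = 290 MPa, n = 0.713
The minimum is concrete at n = 0.439.

concrete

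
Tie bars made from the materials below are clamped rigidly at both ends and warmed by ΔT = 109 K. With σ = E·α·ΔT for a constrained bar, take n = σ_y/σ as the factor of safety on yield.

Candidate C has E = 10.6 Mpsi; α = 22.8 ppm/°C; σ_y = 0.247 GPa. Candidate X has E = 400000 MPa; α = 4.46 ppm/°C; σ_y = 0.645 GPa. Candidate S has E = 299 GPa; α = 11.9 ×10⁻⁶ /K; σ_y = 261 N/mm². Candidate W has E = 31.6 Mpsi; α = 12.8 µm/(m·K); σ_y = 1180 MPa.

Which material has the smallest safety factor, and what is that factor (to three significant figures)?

Converting E to GPa, α to ×10⁻⁶/K, σ_y to MPa, then σ and n for each:
  candidate C: E = 73.08, α = 22.8, σ_y = 247.0 → σ = 182 MPa, n = 1.36
  candidate X: E = 400.0, α = 4.46, σ_y = 645.0 → σ = 194 MPa, n = 3.32
  candidate S: E = 299.0, α = 11.9, σ_y = 261.0 → σ = 388 MPa, n = 0.673
  candidate W: E = 217.9, α = 12.8, σ_y = 1180 → σ = 304 MPa, n = 3.88
Candidate S has the lowest safety factor, n = 0.673.

candidate S, n = 0.673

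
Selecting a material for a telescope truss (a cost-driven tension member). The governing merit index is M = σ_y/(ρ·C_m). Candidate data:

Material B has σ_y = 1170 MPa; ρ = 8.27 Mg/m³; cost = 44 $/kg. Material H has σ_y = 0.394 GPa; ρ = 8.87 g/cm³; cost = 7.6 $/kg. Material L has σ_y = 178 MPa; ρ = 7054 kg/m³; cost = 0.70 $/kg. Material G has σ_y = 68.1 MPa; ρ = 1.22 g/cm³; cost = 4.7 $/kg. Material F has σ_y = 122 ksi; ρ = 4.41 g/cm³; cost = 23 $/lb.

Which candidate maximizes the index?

material L

In SI units:
  material B: σ_y = 1170 MPa, ρ = 8270 kg/m³, cost = 44.00 $/kg
  material H: σ_y = 394.0 MPa, ρ = 8870 kg/m³, cost = 7.600 $/kg
  material L: σ_y = 178.0 MPa, ρ = 7054 kg/m³, cost = 0.7000 $/kg
  material G: σ_y = 68.10 MPa, ρ = 1220 kg/m³, cost = 4.700 $/kg
  material F: σ_y = 841.2 MPa, ρ = 4410 kg/m³, cost = 50.71 $/kg
  material L: M = 36.0 kN·m per $
  material G: M = 11.9 kN·m per $
  material H: M = 5.84 kN·m per $
  material F: M = 3.76 kN·m per $
  material B: M = 3.22 kN·m per $
Material L has the largest M.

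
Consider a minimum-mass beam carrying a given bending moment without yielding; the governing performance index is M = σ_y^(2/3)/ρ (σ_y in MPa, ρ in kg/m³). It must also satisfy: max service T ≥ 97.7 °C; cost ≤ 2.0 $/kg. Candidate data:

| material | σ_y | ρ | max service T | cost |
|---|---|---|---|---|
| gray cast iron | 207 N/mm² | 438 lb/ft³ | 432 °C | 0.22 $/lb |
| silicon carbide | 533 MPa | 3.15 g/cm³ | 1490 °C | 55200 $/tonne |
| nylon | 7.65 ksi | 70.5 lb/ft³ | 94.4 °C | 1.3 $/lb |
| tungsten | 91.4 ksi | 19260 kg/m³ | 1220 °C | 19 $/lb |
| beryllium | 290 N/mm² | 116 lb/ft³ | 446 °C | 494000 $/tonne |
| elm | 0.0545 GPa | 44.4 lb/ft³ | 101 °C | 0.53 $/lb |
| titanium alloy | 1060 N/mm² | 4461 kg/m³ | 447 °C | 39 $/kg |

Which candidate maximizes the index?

elm

Screen on constraints: max service T ≥ 97.7 °C; cost ≤ 2.0 $/kg. Survivors: gray cast iron, elm.
Normalizing units and computing the index:
  gray cast iron: σ_y = 207.0 MPa, ρ = 7016 kg/m³
  elm: σ_y = 54.50 MPa, ρ = 711.2 kg/m³
  elm: M = 20.2×10⁻³
  gray cast iron: M = 4.99×10⁻³
Elm ranks first.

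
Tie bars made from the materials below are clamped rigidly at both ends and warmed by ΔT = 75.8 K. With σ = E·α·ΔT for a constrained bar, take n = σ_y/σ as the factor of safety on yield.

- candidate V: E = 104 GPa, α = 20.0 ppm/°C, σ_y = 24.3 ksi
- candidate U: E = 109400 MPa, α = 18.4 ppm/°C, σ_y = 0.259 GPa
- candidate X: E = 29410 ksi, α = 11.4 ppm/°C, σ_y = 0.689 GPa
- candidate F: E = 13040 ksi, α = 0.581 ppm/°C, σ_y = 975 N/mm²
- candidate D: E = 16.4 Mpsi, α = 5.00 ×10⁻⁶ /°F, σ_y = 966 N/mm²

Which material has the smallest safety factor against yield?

In consistent units (E in GPa, α in ×10⁻⁶/K, σ_y in MPa):
  candidate V: E = 104.0, α = 20.0, σ_y = 167.5 → σ = 158 MPa, n = 1.06
  candidate U: E = 109.4, α = 18.4, σ_y = 259.0 → σ = 153 MPa, n = 1.70
  candidate X: E = 202.8, α = 11.4, σ_y = 689.0 → σ = 175 MPa, n = 3.93
  candidate F: E = 89.91, α = 0.581, σ_y = 975.0 → σ = 3.96 MPa, n = 246
  candidate D: E = 113.1, α = 9.00, σ_y = 966.0 → σ = 77.1 MPa, n = 12.5
Smallest n: candidate V with n = 1.06.

candidate V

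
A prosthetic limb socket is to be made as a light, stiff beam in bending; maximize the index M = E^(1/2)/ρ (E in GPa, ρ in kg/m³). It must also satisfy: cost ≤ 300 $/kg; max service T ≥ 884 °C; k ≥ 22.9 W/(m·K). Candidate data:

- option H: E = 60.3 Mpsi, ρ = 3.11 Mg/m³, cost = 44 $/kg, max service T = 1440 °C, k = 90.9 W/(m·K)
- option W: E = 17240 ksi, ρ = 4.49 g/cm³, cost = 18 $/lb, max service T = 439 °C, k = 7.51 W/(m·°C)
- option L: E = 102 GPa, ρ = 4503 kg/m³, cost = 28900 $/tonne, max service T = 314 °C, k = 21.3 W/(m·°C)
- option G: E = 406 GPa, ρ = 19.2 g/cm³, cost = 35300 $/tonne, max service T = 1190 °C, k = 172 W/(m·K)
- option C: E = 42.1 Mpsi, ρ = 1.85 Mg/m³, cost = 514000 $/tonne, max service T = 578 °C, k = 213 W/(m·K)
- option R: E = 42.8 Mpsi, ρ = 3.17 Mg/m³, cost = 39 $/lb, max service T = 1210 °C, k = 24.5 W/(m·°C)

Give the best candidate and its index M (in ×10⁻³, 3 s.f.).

Screen on constraints: cost ≤ 300 $/kg; max service T ≥ 884 °C; k ≥ 22.9 W/(m·K). Survivors: option H, option G, option R.
Convert each candidate to consistent units, then evaluate M:
  option H: E = 415.8 GPa, ρ = 3110 kg/m³
  option G: E = 406.0 GPa, ρ = 19200 kg/m³
  option R: E = 295.1 GPa, ρ = 3170 kg/m³
  option H: M = 6.56×10⁻³
  option R: M = 5.42×10⁻³
  option G: M = 1.05×10⁻³
Option H ranks first.

option H, M = 6.56×10⁻³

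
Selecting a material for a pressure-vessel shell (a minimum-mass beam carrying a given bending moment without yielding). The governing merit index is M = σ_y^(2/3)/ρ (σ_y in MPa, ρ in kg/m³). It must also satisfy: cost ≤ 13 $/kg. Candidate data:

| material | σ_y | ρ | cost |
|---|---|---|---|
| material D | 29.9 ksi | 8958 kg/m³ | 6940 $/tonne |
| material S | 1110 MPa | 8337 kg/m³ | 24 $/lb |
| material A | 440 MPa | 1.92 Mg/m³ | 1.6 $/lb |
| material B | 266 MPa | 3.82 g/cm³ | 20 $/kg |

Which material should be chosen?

material A

Screen on constraints: cost ≤ 13 $/kg. Survivors: material D, material A.
In SI units:
  material D: σ_y = 206.2 MPa, ρ = 8958 kg/m³
  material A: σ_y = 440.0 MPa, ρ = 1920 kg/m³
  material A: M = 30.1×10⁻³
  material D: M = 3.90×10⁻³
Material A has the largest M.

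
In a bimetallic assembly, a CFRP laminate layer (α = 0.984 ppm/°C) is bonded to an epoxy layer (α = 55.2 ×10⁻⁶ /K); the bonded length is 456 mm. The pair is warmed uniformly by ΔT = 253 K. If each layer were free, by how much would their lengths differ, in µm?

6250 µm

Δα = |0.984 − 55.2|×10⁻⁶/K = 54.2×10⁻⁶/K.
ΔL_mismatch = Δα·L·ΔT = 54.2×10⁻⁶ × 456.0 mm × 253.0 K = 6250 µm.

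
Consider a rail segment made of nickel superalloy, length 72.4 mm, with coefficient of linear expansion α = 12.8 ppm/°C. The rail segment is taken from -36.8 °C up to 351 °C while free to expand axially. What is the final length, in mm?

ΔT = 351 − (-36.8) = 387.8 K.
ΔL = α·L₀·ΔT = 12.8×10⁻⁶ × 72.4 mm × 387.8 K = 0.359 mm.
L = L₀ + ΔL = 72.4 + 0.359 = 72.759 mm.

72.759 mm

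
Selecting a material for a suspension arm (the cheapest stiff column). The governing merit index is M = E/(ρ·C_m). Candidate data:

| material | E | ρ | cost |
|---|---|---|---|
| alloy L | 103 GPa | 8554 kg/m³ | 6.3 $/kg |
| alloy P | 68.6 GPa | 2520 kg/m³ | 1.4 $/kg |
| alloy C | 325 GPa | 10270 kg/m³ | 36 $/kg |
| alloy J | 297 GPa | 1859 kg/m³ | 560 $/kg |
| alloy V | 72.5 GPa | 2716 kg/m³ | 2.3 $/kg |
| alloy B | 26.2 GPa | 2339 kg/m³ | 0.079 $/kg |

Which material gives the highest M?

Evaluate M for each candidate:
  alloy B: M = 142 MN·m per $
  alloy P: M = 19.4 MN·m per $
  alloy V: M = 11.6 MN·m per $
  alloy L: M = 1.91 MN·m per $
  alloy C: M = 0.879 MN·m per $
  alloy J: M = 0.285 MN·m per $
Alloy B ranks first.

alloy B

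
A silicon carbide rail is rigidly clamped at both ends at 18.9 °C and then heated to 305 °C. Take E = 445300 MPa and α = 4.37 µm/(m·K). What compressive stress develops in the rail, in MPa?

557 MPa

E = 445300 MPa = 445.3 GPa.
ΔT = 286.1 K. Constrained thermal stress σ = E·α·ΔT = 445.3×10³ MPa × 4.37×10⁻⁶ × 286.1 = 557 MPa (compressive).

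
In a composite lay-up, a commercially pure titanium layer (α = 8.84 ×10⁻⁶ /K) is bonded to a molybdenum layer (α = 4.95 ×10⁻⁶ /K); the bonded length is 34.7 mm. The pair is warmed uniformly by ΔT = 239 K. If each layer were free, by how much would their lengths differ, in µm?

Δα = |8.84 − 4.95|×10⁻⁶/K = 3.89×10⁻⁶/K.
ΔL_mismatch = Δα·L·ΔT = 3.89×10⁻⁶ × 34.7 mm × 239.0 K = 32.3 µm.

32.3 µm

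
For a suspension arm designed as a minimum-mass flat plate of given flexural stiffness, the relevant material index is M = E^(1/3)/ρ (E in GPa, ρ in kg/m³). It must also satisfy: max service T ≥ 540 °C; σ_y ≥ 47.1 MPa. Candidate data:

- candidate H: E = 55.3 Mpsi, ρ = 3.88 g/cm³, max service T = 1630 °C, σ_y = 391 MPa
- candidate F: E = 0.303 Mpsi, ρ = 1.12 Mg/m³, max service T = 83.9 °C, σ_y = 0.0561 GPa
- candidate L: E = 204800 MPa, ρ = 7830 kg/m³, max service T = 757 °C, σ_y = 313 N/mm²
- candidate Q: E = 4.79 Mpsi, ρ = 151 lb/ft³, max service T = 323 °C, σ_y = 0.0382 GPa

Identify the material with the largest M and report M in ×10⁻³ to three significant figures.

candidate H, M = 1.87×10⁻³

Screen on constraints: max service T ≥ 540 °C; σ_y ≥ 47.1 MPa. Survivors: candidate H, candidate L.
Convert each candidate to consistent units, then evaluate M:
  candidate H: E = 381.3 GPa, ρ = 3880 kg/m³
  candidate L: E = 204.8 GPa, ρ = 7830 kg/m³
  candidate H: M = 1.87×10⁻³
  candidate L: M = 0.753×10⁻³
Candidate H ranks first.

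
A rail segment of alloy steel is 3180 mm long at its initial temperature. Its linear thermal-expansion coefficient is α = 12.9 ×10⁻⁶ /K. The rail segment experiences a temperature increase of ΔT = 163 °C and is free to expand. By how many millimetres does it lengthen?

6.69 mm

ΔL = α·L₀·ΔT = 12.9×10⁻⁶ × 3180 mm × 163.0 K = 6.69 mm.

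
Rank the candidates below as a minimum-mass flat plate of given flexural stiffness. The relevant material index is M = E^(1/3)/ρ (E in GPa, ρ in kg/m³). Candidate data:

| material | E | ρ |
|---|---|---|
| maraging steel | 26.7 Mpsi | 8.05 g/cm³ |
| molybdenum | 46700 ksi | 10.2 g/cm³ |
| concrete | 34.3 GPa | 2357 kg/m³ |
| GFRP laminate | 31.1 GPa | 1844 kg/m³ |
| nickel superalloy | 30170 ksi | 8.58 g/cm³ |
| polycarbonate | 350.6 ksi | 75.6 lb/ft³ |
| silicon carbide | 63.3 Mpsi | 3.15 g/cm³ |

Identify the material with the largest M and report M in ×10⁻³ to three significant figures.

silicon carbide, M = 2.41×10⁻³

After converting to SI:
  maraging steel: E = 184.1 GPa, ρ = 8050 kg/m³
  molybdenum: E = 322.0 GPa, ρ = 10200 kg/m³
  concrete: E = 34.30 GPa, ρ = 2357 kg/m³
  GFRP laminate: E = 31.10 GPa, ρ = 1844 kg/m³
  nickel superalloy: E = 208.0 GPa, ρ = 8580 kg/m³
  polycarbonate: E = 2.417 GPa, ρ = 1211 kg/m³
  silicon carbide: E = 436.4 GPa, ρ = 3150 kg/m³
  silicon carbide: M = 2.41×10⁻³
  GFRP laminate: M = 1.71×10⁻³
  concrete: M = 1.38×10⁻³
  polycarbonate: M = 1.11×10⁻³
  maraging steel: M = 0.707×10⁻³
  nickel superalloy: M = 0.691×10⁻³
  molybdenum: M = 0.672×10⁻³
Highest index: silicon carbide.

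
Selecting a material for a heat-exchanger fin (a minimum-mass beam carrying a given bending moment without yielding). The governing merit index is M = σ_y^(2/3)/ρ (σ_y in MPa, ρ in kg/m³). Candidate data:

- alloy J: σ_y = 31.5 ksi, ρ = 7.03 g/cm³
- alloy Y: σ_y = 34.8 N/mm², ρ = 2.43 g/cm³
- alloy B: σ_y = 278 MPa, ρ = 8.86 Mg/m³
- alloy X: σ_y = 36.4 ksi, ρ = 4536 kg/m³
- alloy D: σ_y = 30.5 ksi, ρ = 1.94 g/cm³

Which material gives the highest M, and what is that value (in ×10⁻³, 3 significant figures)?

alloy D, M = 18.2×10⁻³

In SI units:
  alloy J: σ_y = 217.2 MPa, ρ = 7030 kg/m³
  alloy Y: σ_y = 34.80 MPa, ρ = 2430 kg/m³
  alloy B: σ_y = 278.0 MPa, ρ = 8860 kg/m³
  alloy X: σ_y = 251.0 MPa, ρ = 4536 kg/m³
  alloy D: σ_y = 210.3 MPa, ρ = 1940 kg/m³
  alloy D: M = 18.2×10⁻³
  alloy X: M = 8.77×10⁻³
  alloy J: M = 5.14×10⁻³
  alloy B: M = 4.81×10⁻³
  alloy Y: M = 4.39×10⁻³
Alloy D ranks first.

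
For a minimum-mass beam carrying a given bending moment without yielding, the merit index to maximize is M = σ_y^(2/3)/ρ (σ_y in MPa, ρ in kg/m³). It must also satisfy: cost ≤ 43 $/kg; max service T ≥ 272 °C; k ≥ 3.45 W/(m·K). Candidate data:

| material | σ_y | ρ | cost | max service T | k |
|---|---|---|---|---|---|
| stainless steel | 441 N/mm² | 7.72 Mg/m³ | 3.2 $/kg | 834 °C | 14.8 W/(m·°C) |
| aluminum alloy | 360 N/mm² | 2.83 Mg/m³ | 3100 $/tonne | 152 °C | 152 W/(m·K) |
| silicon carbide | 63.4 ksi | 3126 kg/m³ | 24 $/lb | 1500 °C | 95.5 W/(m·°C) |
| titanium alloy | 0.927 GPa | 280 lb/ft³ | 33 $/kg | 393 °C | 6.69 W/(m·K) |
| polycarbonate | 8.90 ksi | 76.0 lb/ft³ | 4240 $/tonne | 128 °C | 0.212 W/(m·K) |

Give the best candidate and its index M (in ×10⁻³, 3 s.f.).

Screen on constraints: cost ≤ 43 $/kg; max service T ≥ 272 °C; k ≥ 3.45 W/(m·K). Survivors: stainless steel, titanium alloy.
Putting every candidate on a common basis:
  stainless steel: σ_y = 441.0 MPa, ρ = 7720 kg/m³
  titanium alloy: σ_y = 927.0 MPa, ρ = 4485 kg/m³
  titanium alloy: M = 21.2×10⁻³
  stainless steel: M = 7.50×10⁻³
Titanium alloy has the largest M.

titanium alloy, M = 21.2×10⁻³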